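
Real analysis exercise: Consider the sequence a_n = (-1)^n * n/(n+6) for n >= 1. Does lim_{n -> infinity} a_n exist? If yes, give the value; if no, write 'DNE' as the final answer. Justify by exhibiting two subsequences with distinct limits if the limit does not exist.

Examine the behaviour of a_n along subsequences.
a_{2k} = 2k/(2k+6) -> 1. a_{2k+1} = -(2k+1)/(2k+7) -> -1.
Since these two subsequential limits are 1 and -1, distinct, the full sequence cannot converge (a convergent sequence has all subsequences tending to the same limit). So lim a_n does not exist.

DNE


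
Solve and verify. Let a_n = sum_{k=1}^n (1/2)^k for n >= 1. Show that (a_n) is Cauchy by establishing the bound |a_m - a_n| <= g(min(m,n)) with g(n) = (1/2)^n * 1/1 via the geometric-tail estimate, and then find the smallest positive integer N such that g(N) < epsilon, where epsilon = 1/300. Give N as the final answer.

For m > n >= 1: |a_m - a_n| = sum_{k=n+1}^m (1/2)^k < sum_{k=n+1}^infinity (1/2)^k = (1/2)^(n+1) / (1 - 1/2) = (1/2)^n * (1/2) * (2/1) = (1/2)^n * 1/1.
So g(n) = (1/2)^n / 1. Since g(n) -> 0, (a_n) is Cauchy.
Now solve g(N) < 1/300: (1/2)^N / 1 < 1/300 <=> 2^N > 1 / (1 * 1/300) = 300.
Check powers of 2: 2^8 = 256 <= 300, 2^9 = 512 > 300.
So the smallest such N is 9. Check: g(9) = 1/(1 * 512) = 1/512 < 1/300.

9


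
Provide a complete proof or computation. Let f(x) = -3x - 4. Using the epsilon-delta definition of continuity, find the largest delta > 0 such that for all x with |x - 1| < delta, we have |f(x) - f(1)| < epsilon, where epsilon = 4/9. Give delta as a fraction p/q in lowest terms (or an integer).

We compute f(1) = -3*(1) - 4 = -7.
|f(x) - f(1)| = |-3x - 4 - (-7)| = |-3(x - 1)| = 3|x - 1|.
We need 3|x - 1| < 4/9, i.e. |x - 1| < 4/9 / 3 = 4/27.
So any delta <= 4/27 works. Conversely, if delta > 4/27, then x = 1 + 4/27 satisfies |x - 1| = 4/27 < delta but |f(x) - f(1)| = 3 * 4/27 = 4/9, which is not < 4/9; so no larger delta works.
Hence the largest such delta is 4/27.

4/27


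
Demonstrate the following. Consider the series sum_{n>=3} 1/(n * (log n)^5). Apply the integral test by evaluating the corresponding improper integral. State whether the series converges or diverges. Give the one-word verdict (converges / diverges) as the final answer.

Let f(x) = 1/(x*log(x)^5). Then f is positive, continuous, and decreasing on [3, infinity), so the integral test applies.
Compute the improper integral int_{3}^infinity f(x) dx:
  antiderivative F(x) = -1/(4*log(x)^4).
  F(x) -> 0 as x -> infinity.  int = 0 - F(3) = 1/(4*log(3)^4) < infinity. By the integral test, the series converges.

converges


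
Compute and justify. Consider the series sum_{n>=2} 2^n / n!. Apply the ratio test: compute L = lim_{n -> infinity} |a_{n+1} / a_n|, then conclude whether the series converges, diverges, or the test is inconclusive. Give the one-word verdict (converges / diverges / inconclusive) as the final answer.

Let a_n denote the general term. Form the ratio a_{n+1}/a_n and simplify:
a_{n+1}/a_n = 2/(n + 1)
Take the limit as n -> infinity: L = 0.
Since L = 0 < 1, the ratio test implies the series converges.

converges


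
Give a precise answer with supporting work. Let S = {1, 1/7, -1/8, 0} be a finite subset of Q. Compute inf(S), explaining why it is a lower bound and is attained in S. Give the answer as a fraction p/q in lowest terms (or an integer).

S is finite, so inf(S) = min(S).
Sorted increasing:
-1/8, 0, 1/7, 1
The extremum is -1/8.
For every x in S, x >= -1/8. And -1/8 is in S, so it is attained.
Therefore inf(S) = -1/8.

-1/8


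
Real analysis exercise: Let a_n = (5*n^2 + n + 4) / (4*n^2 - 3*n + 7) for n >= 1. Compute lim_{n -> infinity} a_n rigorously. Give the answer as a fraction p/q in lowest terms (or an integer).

Divide numerator and denominator by n^2, the highest power:
numerator / n^2 = 5 + 1/n + 4/n^2
denominator / n^2 = 4 - 3/n + 7/n^2
As n -> infinity, all terms of the form c/n^k (k >= 1) tend to 0.
So numerator / n^2 -> 5 and denominator / n^2 -> 4.
Therefore lim a_n = 5/4.

5/4


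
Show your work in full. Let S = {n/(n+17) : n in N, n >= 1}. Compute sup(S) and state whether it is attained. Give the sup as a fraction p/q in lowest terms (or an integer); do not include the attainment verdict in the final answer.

Analysis:
- Values: 1/18, 2/19, 3/20, 4/21, ... strictly increasing.
- Minimum is 1/18 (n=1); inf = 1/18 (attained).
- n/(n+17) = 1 - 17/(n+17) -> 1 from below as n -> infinity, and never equals 1.
- So sup = 1 (not attained).
Conclusion: sup(S) = 1, not attained in S.

1


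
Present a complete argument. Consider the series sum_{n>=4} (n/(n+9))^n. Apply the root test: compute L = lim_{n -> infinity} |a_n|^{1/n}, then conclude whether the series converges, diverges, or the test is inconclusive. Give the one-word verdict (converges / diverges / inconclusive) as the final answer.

Let a_n denote the general term. Form |a_n|^(1/n) and simplify:
|a_n|^(1/n) = n/(n + 9)
Take the limit as n -> infinity: L = 1.
Since L = 1, the root test is inconclusive. (In fact a_n = (n/(n+9))^n -> e^(-9) != 0, so the nth-term test shows divergence; but the root test itself gives no conclusion.)

inconclusive


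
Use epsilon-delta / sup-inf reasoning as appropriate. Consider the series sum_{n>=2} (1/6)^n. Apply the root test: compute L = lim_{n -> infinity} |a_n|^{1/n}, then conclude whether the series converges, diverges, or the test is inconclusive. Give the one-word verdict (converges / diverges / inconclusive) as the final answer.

Let a_n denote the general term. Form |a_n|^(1/n) and simplify:
|a_n|^(1/n) = 1/6
Take the limit as n -> infinity: L = 1/6.
Since L = 1/6 < 1, the root test implies convergence.

converges


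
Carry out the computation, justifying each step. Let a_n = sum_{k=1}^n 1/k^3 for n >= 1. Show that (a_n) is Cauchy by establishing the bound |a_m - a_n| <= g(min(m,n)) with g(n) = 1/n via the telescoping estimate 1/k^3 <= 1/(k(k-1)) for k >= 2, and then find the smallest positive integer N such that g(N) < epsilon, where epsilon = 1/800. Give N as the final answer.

For m > n >= 1: |a_m - a_n| = sum_{k=n+1}^m 1/k^3.
Use 1/k^3 <= 1/(k(k-1)) = 1/(k-1) - 1/k for k >= 2 (which holds since k^3 >= k^2 >= k(k-1) for k >= 2):
sum_{k=n+1}^m 1/k^3 <= sum_{k=n+1}^m (1/(k-1) - 1/k) = 1/n - 1/m <= 1/n.
By symmetry the same bound holds with n,m swapped, so |a_m - a_n| <= 1/min(m,n) = g(min(m,n)). Since g(n) -> 0, (a_n) is Cauchy.
Now solve g(N) < 1/800: 1/N < 1/800 <=> N > 1/(1/800) = 800.
The smallest integer strictly greater than 800 is N = 801.
Check: g(801) = 1/801 < 1/800; g(800) = 1/800 >= 1/800. So N = 801.

801


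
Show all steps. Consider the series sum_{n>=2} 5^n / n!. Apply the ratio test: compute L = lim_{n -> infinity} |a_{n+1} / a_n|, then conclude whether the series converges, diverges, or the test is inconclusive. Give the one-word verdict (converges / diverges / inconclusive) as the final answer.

Let a_n denote the general term. Form the ratio a_{n+1}/a_n and simplify:
a_{n+1}/a_n = 5/(n + 1)
Take the limit as n -> infinity: L = 0.
Since L = 0 < 1, the ratio test implies the series converges.

converges


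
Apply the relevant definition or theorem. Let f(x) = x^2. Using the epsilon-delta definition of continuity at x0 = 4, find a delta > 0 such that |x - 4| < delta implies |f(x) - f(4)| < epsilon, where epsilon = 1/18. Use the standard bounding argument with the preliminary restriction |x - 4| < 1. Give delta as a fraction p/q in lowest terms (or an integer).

Factor: |x^2 - (4)^2| = |x - 4| * |x + 4|.
Impose |x - 4| < 1 first. Then |x + 4| = |(x - 4) + 2*(4)| <= |x - 4| + 2*|4| < 1 + 8 = 9.
So |x^2 - (4)^2| < delta * 9.
We need delta * 9 <= 1/18, i.e. delta <= 1/18/9 = 1/162.
Since 1/162 < 1, this is tighter than 1; take delta = 1/162.
So delta = 1/162 works.

1/162


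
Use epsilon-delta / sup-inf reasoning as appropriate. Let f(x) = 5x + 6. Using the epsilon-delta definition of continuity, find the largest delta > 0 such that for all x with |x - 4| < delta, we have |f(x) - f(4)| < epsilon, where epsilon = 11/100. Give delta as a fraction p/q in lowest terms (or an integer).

We compute f(4) = 5*(4) + 6 = 26.
|f(x) - f(4)| = |5x + 6 - (26)| = |5(x - 4)| = 5|x - 4|.
We need 5|x - 4| < 11/100, i.e. |x - 4| < 11/100 / 5 = 11/500.
So any delta <= 11/500 works. Conversely, if delta > 11/500, then x = 4 + 11/500 satisfies |x - 4| = 11/500 < delta but |f(x) - f(4)| = 5 * 11/500 = 11/100, which is not < 11/100; so no larger delta works.
Hence the largest such delta is 11/500.

11/500


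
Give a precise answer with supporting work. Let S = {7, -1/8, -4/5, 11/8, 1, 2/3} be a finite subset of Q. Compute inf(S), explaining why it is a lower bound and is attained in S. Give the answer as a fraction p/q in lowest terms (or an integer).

S is finite, so inf(S) = min(S).
Sorted increasing:
-4/5, -1/8, 2/3, 1, 11/8, 7
The extremum is -4/5.
For every x in S, x >= -4/5. And -4/5 is in S, so it is attained.
Therefore inf(S) = -4/5.

-4/5


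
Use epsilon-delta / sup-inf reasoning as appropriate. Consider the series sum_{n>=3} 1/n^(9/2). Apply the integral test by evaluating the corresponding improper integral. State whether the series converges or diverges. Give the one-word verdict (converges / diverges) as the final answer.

Let f(x) = x^(-9/2). Then f is positive, continuous, and decreasing on [3, infinity), so the integral test applies.
Compute the improper integral int_{3}^infinity f(x) dx:
  antiderivative F(x) = -2/(7*x^(7/2)).
  As x -> infinity, F(x) -> 0 (since p = 9/2 > 1).
  So int = F(infinity) - F(3) = 0 - (-2*sqrt(3)/567) = 2*sqrt(3)/567.
  Finite, so by the integral test, the series converges.

converges


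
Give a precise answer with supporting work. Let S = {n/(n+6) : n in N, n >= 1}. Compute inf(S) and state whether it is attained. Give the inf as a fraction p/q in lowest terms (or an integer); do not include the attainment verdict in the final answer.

Analysis:
- Values: 1/7, 1/4, 1/3, 2/5, ... strictly increasing.
- Minimum is 1/7 (n=1); inf = 1/7 (attained).
- n/(n+6) = 1 - 6/(n+6) -> 1 from below as n -> infinity, and never equals 1.
- So sup = 1 (not attained).
Conclusion: inf(S) = 1/7, attained in S.

1/7


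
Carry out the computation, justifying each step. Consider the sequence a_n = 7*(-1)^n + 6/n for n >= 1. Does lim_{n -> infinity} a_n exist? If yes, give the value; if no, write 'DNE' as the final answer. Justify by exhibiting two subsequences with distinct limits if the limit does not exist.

Examine the behaviour of a_n along subsequences.
a_{2k} = 7 + 6/(2k) -> 7. a_{2k+1} = -7 + 6/(2k+1) -> -7.
Since these two subsequential limits are 7 and -7, distinct, the full sequence cannot converge (a convergent sequence has all subsequences tending to the same limit). So lim a_n does not exist.

DNE


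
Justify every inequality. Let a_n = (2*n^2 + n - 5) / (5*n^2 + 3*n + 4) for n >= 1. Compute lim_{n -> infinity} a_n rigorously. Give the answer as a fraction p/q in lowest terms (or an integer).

Divide numerator and denominator by n^2, the highest power:
numerator / n^2 = 2 + 1/n - 5/n^2
denominator / n^2 = 5 + 3/n + 4/n^2
As n -> infinity, all terms of the form c/n^k (k >= 1) tend to 0.
So numerator / n^2 -> 2 and denominator / n^2 -> 5.
Therefore lim a_n = 2/5.

2/5


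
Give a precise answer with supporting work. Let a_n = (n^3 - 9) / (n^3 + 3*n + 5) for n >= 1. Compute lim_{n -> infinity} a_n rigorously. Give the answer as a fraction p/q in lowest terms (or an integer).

Divide numerator and denominator by n^3, the highest power:
numerator / n^3 = 1 - 9/n^3
denominator / n^3 = 1 + 3/n^2 + 5/n^3
As n -> infinity, all terms of the form c/n^k (k >= 1) tend to 0.
So numerator / n^3 -> 1 and denominator / n^3 -> 1.
Therefore lim a_n = 1.

1


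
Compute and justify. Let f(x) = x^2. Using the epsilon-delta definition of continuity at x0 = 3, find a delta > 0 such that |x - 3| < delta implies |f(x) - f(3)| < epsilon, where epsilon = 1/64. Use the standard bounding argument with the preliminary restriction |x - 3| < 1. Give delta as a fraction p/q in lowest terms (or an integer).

Factor: |x^2 - (3)^2| = |x - 3| * |x + 3|.
Impose |x - 3| < 1 first. Then |x + 3| = |(x - 3) + 2*(3)| <= |x - 3| + 2*|3| < 1 + 6 = 7.
So |x^2 - (3)^2| < delta * 7.
We need delta * 7 <= 1/64, i.e. delta <= 1/64/7 = 1/448.
Since 1/448 < 1, this is tighter than 1; take delta = 1/448.
So delta = 1/448 works.

1/448


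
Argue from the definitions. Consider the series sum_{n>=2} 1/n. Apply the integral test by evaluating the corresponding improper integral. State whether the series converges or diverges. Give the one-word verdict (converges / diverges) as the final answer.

Let f(x) = 1/x. Then f is positive, continuous, and decreasing on [2, infinity), so the integral test applies.
Compute the improper integral int_{2}^infinity f(x) dx:
  antiderivative F(x) = log(x).
  As x -> infinity, log(x) -> infinity.
  So int = infinity - log(2) = infinity. By the integral test, the series diverges.

diverges


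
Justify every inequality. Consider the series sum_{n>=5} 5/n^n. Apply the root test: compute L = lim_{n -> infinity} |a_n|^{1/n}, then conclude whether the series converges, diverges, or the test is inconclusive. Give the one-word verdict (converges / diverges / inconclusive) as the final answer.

Let a_n denote the general term. Form |a_n|^(1/n) and simplify:
|a_n|^(1/n) = 5^(1/n)/n
Take the limit as n -> infinity: L = 0.
Since L = 0 < 1, the root test implies convergence.

converges


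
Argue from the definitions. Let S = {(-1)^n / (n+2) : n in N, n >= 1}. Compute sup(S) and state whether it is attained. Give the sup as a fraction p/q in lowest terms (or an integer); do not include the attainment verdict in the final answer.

Analysis:
- Values: -1/3, 1/4, -1/5, 1/6, -1/7, ...
- Positive terms (even n): 1/(2+2), 1/(4+2), ... decreasing -> max = 1/4 (n=2).
- Negative terms (odd n): -1/(1+2), -1/(3+2), ... increasing -> min = -1/3 (n=1).
- So sup = 1/4 (attained at n=2); inf = -1/3 (attained at n=1).
Conclusion: sup(S) = 1/4, attained in S.

1/4


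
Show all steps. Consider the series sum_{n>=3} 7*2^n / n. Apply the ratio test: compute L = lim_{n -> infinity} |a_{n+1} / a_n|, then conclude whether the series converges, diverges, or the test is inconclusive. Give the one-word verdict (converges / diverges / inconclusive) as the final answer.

Let a_n denote the general term. Form the ratio a_{n+1}/a_n and simplify:
a_{n+1}/a_n = 2*n/(n + 1)
Take the limit as n -> infinity: L = 2.
Since L = 2 > 1 (or L = infinity), the ratio test implies the series diverges.

diverges


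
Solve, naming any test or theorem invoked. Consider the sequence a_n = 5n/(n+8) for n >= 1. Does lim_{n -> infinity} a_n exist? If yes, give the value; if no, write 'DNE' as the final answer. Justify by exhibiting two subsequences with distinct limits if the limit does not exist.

Examine the behaviour of a_n along subsequences.
Even-n subsequence a_{2k} = 5(2k)/(2k+8) -> 5. Odd-n subsequence a_{2k+1} = 5(2k+1)/(2k+9) -> 5. Both tend to 5, which suggests the limit is 5; verify directly.
|a_n - 5| = |5n - 5(n+8)| / (n+8) = 40/(n+8) < 40/n for every n >= 1.
Given epsilon > 0, choose a positive integer N > 40/epsilon. Then for all n >= N, |a_n - 5| < 40/n <= 40/N < epsilon.
So by the definition of the limit, lim a_n exists and equals 5.

5


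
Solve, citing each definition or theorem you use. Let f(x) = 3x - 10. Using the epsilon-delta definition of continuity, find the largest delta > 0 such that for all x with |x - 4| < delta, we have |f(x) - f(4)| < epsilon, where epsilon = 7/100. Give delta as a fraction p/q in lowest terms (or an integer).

We compute f(4) = 3*(4) - 10 = 2.
|f(x) - f(4)| = |3x - 10 - (2)| = |3(x - 4)| = 3|x - 4|.
We need 3|x - 4| < 7/100, i.e. |x - 4| < 7/100 / 3 = 7/300.
So any delta <= 7/300 works. Conversely, if delta > 7/300, then x = 4 + 7/300 satisfies |x - 4| = 7/300 < delta but |f(x) - f(4)| = 3 * 7/300 = 7/100, which is not < 7/100; so no larger delta works.
Hence the largest such delta is 7/300.

7/300


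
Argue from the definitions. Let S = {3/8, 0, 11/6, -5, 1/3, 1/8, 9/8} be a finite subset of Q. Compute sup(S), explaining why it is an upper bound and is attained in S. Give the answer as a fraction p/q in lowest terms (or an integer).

S is finite, so sup(S) = max(S).
Sorted decreasing:
11/6, 9/8, 3/8, 1/3, 1/8, 0, -5
The extremum is 11/6.
For every x in S, x <= 11/6. And 11/6 is in S, so it is attained.
Therefore sup(S) = 11/6.

11/6


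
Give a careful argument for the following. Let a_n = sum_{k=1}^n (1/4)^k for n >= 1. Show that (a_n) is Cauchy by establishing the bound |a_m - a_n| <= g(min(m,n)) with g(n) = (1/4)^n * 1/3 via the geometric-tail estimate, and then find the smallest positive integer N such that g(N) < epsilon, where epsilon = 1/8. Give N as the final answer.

For m > n >= 1: |a_m - a_n| = sum_{k=n+1}^m (1/4)^k < sum_{k=n+1}^infinity (1/4)^k = (1/4)^(n+1) / (1 - 1/4) = (1/4)^n * (1/4) * (4/3) = (1/4)^n * 1/3.
So g(n) = (1/4)^n / 3. Since g(n) -> 0, (a_n) is Cauchy.
Now solve g(N) < 1/8: (1/4)^N / 3 < 1/8 <=> 4^N > 1 / (3 * 1/8) = 8/3.
Check powers of 4: 4^0 = 1 <= 8/3, 4^1 = 4 > 8/3.
So the smallest such N is 1. Check: g(1) = 1/(3 * 4) = 1/12 < 1/8.

1


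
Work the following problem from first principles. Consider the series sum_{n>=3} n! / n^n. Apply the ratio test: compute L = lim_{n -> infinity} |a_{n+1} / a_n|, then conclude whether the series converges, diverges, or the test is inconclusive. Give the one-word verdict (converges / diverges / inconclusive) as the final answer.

Let a_n denote the general term. Form the ratio a_{n+1}/a_n and simplify:
a_{n+1}/a_n = (n/(n + 1))^n
Take the limit as n -> infinity: L = exp(-1).
Since L = exp(-1) < 1, the ratio test implies the series converges.

converges


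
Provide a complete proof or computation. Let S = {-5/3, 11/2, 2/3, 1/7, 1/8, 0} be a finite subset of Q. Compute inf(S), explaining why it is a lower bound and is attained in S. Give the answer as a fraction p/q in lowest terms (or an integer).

S is finite, so inf(S) = min(S).
Sorted increasing:
-5/3, 0, 1/8, 1/7, 2/3, 11/2
The extremum is -5/3.
For every x in S, x >= -5/3. And -5/3 is in S, so it is attained.
Therefore inf(S) = -5/3.

-5/3


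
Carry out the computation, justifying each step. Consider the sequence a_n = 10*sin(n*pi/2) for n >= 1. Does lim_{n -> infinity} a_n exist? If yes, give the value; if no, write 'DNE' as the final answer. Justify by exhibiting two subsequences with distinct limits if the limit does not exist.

Examine the behaviour of a_n along subsequences.
a_{4k+1} = 10*sin(pi/2 + 2k*pi) = 10 -> 10. a_{4k+3} = 10*sin(3pi/2 + 2k*pi) = -10 -> -10.
Since these two subsequential limits are 10 and -10, distinct, the full sequence cannot converge (a convergent sequence has all subsequences tending to the same limit). So lim a_n does not exist.

DNE


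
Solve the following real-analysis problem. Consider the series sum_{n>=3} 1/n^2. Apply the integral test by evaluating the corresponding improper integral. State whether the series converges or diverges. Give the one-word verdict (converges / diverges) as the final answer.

Let f(x) = x^(-2). Then f is positive, continuous, and decreasing on [3, infinity), so the integral test applies.
Compute the improper integral int_{3}^infinity f(x) dx:
  antiderivative F(x) = -1/x.
  As x -> infinity, F(x) -> 0 (since p = 2 > 1).
  So int = F(infinity) - F(3) = 0 - (-1/3) = 1/3.
  Finite, so by the integral test, the series converges.

converges


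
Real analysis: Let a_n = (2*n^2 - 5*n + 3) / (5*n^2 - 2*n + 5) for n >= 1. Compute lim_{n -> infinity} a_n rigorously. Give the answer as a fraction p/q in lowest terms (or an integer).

Divide numerator and denominator by n^2, the highest power:
numerator / n^2 = 2 - 5/n + 3/n^2
denominator / n^2 = 5 - 2/n + 5/n^2
As n -> infinity, all terms of the form c/n^k (k >= 1) tend to 0.
So numerator / n^2 -> 2 and denominator / n^2 -> 5.
Therefore lim a_n = 2/5.

2/5


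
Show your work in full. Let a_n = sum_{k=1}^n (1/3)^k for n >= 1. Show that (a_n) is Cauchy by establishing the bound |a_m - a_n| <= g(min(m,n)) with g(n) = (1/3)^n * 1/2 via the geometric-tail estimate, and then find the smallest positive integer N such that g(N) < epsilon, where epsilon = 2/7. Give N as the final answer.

For m > n >= 1: |a_m - a_n| = sum_{k=n+1}^m (1/3)^k < sum_{k=n+1}^infinity (1/3)^k = (1/3)^(n+1) / (1 - 1/3) = (1/3)^n * (1/3) * (3/2) = (1/3)^n * 1/2.
So g(n) = (1/3)^n / 2. Since g(n) -> 0, (a_n) is Cauchy.
Now solve g(N) < 2/7: (1/3)^N / 2 < 2/7 <=> 3^N > 1 / (2 * 2/7) = 7/4.
Check powers of 3: 3^0 = 1 <= 7/4, 3^1 = 3 > 7/4.
So the smallest such N is 1. Check: g(1) = 1/(2 * 3) = 1/6 < 2/7.

1


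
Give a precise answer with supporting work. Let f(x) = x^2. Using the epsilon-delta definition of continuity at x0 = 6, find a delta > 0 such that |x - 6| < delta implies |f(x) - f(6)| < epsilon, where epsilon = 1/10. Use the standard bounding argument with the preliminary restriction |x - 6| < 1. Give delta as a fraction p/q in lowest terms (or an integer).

Factor: |x^2 - (6)^2| = |x - 6| * |x + 6|.
Impose |x - 6| < 1 first. Then |x + 6| = |(x - 6) + 2*(6)| <= |x - 6| + 2*|6| < 1 + 12 = 13.
So |x^2 - (6)^2| < delta * 13.
We need delta * 13 <= 1/10, i.e. delta <= 1/10/13 = 1/130.
Since 1/130 < 1, this is tighter than 1; take delta = 1/130.
So delta = 1/130 works.

1/130


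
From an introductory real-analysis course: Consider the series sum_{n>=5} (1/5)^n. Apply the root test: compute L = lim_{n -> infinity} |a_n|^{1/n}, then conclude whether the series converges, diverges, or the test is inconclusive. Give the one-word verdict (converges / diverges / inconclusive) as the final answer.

Let a_n denote the general term. Form |a_n|^(1/n) and simplify:
|a_n|^(1/n) = 1/5
Take the limit as n -> infinity: L = 1/5.
Since L = 1/5 < 1, the root test implies convergence.

converges


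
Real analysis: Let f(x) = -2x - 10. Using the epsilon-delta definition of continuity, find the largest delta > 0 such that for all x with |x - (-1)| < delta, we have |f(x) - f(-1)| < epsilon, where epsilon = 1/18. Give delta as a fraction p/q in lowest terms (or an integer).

We compute f(-1) = -2*(-1) - 10 = -8.
|f(x) - f(-1)| = |-2x - 10 - (-8)| = |-2(x - (-1))| = 2|x - (-1)|.
We need 2|x - (-1)| < 1/18, i.e. |x - (-1)| < 1/18 / 2 = 1/36.
So any delta <= 1/36 works. Conversely, if delta > 1/36, then x = -1 + 1/36 satisfies |x - (-1)| = 1/36 < delta but |f(x) - f(-1)| = 2 * 1/36 = 1/18, which is not < 1/18; so no larger delta works.
Hence the largest such delta is 1/36.

1/36


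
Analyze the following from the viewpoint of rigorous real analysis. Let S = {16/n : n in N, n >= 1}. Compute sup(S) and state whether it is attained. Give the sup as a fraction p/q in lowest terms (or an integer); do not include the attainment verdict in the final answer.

Analysis:
- Values: 16, 8, 16/3, 4, ... strictly decreasing.
- The maximum is 16 (n=1); sup = 16 (attained).
- The set is bounded below by 0; 16/n -> 0 so 0 is the greatest lower bound.
- 0 is not in the set, so inf = 0 is not attained.
Conclusion: sup(S) = 16, attained in S.

16


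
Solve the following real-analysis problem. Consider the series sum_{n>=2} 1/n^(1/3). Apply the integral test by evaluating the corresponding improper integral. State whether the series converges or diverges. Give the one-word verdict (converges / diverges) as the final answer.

Let f(x) = x^(-1/3). Then f is positive, continuous, and decreasing on [2, infinity), so the integral test applies.
Compute the improper integral int_{2}^infinity f(x) dx:
  antiderivative F(x) = 3*x^(2/3)/2.
  As x -> infinity, F(x) -> infinity (since p = 1/3 < 1).
  So the integral diverges. By the integral test, the series diverges.

diverges


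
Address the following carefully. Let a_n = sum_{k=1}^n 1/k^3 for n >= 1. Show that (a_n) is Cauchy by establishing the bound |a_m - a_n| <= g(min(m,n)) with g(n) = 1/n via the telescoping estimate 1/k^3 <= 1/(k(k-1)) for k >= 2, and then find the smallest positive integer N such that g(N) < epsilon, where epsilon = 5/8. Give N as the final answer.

For m > n >= 1: |a_m - a_n| = sum_{k=n+1}^m 1/k^3.
Use 1/k^3 <= 1/(k(k-1)) = 1/(k-1) - 1/k for k >= 2 (which holds since k^3 >= k^2 >= k(k-1) for k >= 2):
sum_{k=n+1}^m 1/k^3 <= sum_{k=n+1}^m (1/(k-1) - 1/k) = 1/n - 1/m <= 1/n.
By symmetry the same bound holds with n,m swapped, so |a_m - a_n| <= 1/min(m,n) = g(min(m,n)). Since g(n) -> 0, (a_n) is Cauchy.
Now solve g(N) < 5/8: 1/N < 5/8 <=> N > 1/(5/8) = 8/5.
The smallest integer strictly greater than 8/5 is N = 2.
Check: g(2) = 1/2 < 5/8; g(1) = 1/1 >= 5/8. So N = 2.

2


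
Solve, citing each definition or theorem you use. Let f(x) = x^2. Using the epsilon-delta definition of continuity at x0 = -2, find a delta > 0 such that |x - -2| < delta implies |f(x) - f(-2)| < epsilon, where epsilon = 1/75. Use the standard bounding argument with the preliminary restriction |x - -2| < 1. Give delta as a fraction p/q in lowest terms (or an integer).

Factor: |x^2 - (-2)^2| = |x - -2| * |x + -2|.
Impose |x - -2| < 1 first. Then |x + -2| = |(x - -2) + 2*(-2)| <= |x - -2| + 2*|-2| < 1 + 4 = 5.
So |x^2 - (-2)^2| < delta * 5.
We need delta * 5 <= 1/75, i.e. delta <= 1/75/5 = 1/375.
Since 1/375 < 1, this is tighter than 1; take delta = 1/375.
So delta = 1/375 works.

1/375


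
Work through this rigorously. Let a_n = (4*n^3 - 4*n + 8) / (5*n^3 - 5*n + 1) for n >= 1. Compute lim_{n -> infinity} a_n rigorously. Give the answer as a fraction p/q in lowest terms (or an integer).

Divide numerator and denominator by n^3, the highest power:
numerator / n^3 = 4 - 4/n^2 + 8/n^3
denominator / n^3 = 5 - 5/n^2 + n^(-3)
As n -> infinity, all terms of the form c/n^k (k >= 1) tend to 0.
So numerator / n^3 -> 4 and denominator / n^3 -> 5.
Therefore lim a_n = 4/5.

4/5


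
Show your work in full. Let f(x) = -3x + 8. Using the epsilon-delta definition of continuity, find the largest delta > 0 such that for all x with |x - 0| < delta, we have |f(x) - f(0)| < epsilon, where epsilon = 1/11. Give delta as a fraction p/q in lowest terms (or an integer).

We compute f(0) = -3*(0) + 8 = 8.
|f(x) - f(0)| = |-3x + 8 - (8)| = |-3(x - 0)| = 3|x - 0|.
We need 3|x - 0| < 1/11, i.e. |x - 0| < 1/11 / 3 = 1/33.
So any delta <= 1/33 works. Conversely, if delta > 1/33, then x = 0 + 1/33 satisfies |x - 0| = 1/33 < delta but |f(x) - f(0)| = 3 * 1/33 = 1/11, which is not < 1/11; so no larger delta works.
Hence the largest such delta is 1/33.

1/33


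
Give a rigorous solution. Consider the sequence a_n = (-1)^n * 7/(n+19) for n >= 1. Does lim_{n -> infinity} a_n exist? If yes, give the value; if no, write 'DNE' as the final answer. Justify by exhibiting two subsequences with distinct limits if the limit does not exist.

Examine the behaviour of a_n along subsequences.
Even-n subsequence a_{2k} = 7/(2k+19) -> 0. Odd-n subsequence a_{2k+1} = -7/(2k+20) -> 0. Both tend to 0, which suggests the limit is 0; verify directly.
|a_n - 0| = 7/(n+19) < 7/n for every n >= 1.
Given epsilon > 0, choose a positive integer N > 7/epsilon. Then for all n >= N, |a_n| < 7/n <= 7/N < epsilon.
So by the definition of the limit, lim a_n exists and equals 0.

0


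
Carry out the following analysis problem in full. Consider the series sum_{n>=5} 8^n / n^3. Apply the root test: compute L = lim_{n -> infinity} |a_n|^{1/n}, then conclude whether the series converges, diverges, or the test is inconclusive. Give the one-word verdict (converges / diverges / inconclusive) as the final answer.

Let a_n denote the general term. Form |a_n|^(1/n) and simplify:
|a_n|^(1/n) = 8/n^(3/n)
Take the limit as n -> infinity: L = 8.
Since L = 8 > 1, the root test implies divergence.

diverges


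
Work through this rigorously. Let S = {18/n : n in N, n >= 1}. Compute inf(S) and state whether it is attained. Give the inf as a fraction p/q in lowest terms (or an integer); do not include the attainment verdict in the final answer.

Analysis:
- Values: 18, 9, 6, 9/2, ... strictly decreasing.
- The maximum is 18 (n=1); sup = 18 (attained).
- The set is bounded below by 0; 18/n -> 0 so 0 is the greatest lower bound.
- 0 is not in the set, so inf = 0 is not attained.
Conclusion: inf(S) = 0, not attained in S.

0


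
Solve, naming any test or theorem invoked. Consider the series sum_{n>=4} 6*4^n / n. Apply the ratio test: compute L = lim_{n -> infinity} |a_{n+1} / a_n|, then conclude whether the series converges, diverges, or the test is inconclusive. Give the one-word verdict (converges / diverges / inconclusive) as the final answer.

Let a_n denote the general term. Form the ratio a_{n+1}/a_n and simplify:
a_{n+1}/a_n = 4*n/(n + 1)
Take the limit as n -> infinity: L = 4.
Since L = 4 > 1 (or L = infinity), the ratio test implies the series diverges.

diverges


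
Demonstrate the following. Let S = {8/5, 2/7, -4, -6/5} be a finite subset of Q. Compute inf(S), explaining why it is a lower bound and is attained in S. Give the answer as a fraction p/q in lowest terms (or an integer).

S is finite, so inf(S) = min(S).
Sorted increasing:
-4, -6/5, 2/7, 8/5
The extremum is -4.
For every x in S, x >= -4. And -4 is in S, so it is attained.
Therefore inf(S) = -4.

-4


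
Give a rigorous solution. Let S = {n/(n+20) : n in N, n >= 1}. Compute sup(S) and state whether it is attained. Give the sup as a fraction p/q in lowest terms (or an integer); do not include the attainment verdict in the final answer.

Analysis:
- Values: 1/21, 1/11, 3/23, 1/6, ... strictly increasing.
- Minimum is 1/21 (n=1); inf = 1/21 (attained).
- n/(n+20) = 1 - 20/(n+20) -> 1 from below as n -> infinity, and never equals 1.
- So sup = 1 (not attained).
Conclusion: sup(S) = 1, not attained in S.

1


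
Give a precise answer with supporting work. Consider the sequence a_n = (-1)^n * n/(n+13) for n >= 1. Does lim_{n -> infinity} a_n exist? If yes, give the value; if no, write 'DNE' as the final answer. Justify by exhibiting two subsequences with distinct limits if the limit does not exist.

Examine the behaviour of a_n along subsequences.
a_{2k} = 2k/(2k+13) -> 1. a_{2k+1} = -(2k+1)/(2k+14) -> -1.
Since these two subsequential limits are 1 and -1, distinct, the full sequence cannot converge (a convergent sequence has all subsequences tending to the same limit). So lim a_n does not exist.

DNE


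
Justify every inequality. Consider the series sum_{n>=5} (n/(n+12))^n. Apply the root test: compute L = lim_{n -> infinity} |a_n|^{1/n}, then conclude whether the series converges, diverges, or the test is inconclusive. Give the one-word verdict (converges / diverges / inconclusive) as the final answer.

Let a_n denote the general term. Form |a_n|^(1/n) and simplify:
|a_n|^(1/n) = n/(n + 12)
Take the limit as n -> infinity: L = 1.
Since L = 1, the root test is inconclusive. (In fact a_n = (n/(n+12))^n -> e^(-12) != 0, so the nth-term test shows divergence; but the root test itself gives no conclusion.)

inconclusive


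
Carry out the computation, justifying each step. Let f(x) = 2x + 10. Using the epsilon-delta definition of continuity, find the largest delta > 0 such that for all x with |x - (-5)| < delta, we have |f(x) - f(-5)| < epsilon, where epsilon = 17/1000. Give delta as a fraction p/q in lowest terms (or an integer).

We compute f(-5) = 2*(-5) + 10 = 0.
|f(x) - f(-5)| = |2x + 10 - (0)| = |2(x - (-5))| = 2|x - (-5)|.
We need 2|x - (-5)| < 17/1000, i.e. |x - (-5)| < 17/1000 / 2 = 17/2000.
So any delta <= 17/2000 works. Conversely, if delta > 17/2000, then x = -5 + 17/2000 satisfies |x - (-5)| = 17/2000 < delta but |f(x) - f(-5)| = 2 * 17/2000 = 17/1000, which is not < 17/1000; so no larger delta works.
Hence the largest such delta is 17/2000.

17/2000


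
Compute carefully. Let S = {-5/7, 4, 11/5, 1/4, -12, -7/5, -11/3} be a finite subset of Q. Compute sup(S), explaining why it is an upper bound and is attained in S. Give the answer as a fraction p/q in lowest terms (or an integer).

S is finite, so sup(S) = max(S).
Sorted decreasing:
4, 11/5, 1/4, -5/7, -7/5, -11/3, -12
The extremum is 4.
For every x in S, x <= 4. And 4 is in S, so it is attained.
Therefore sup(S) = 4.

4


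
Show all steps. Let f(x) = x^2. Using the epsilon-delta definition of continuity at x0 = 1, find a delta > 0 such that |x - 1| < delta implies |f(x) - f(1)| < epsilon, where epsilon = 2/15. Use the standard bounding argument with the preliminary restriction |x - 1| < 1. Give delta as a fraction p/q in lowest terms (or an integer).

Factor: |x^2 - (1)^2| = |x - 1| * |x + 1|.
Impose |x - 1| < 1 first. Then |x + 1| = |(x - 1) + 2*(1)| <= |x - 1| + 2*|1| < 1 + 2 = 3.
So |x^2 - (1)^2| < delta * 3.
We need delta * 3 <= 2/15, i.e. delta <= 2/15/3 = 2/45.
Since 2/45 < 1, this is tighter than 1; take delta = 2/45.
So delta = 2/45 works.

2/45


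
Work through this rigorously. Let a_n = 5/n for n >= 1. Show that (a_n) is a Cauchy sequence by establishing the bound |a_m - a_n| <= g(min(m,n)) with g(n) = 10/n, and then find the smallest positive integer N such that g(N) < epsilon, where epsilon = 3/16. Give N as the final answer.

For any m, n >= 1, by the triangle inequality:
|a_m - a_n| = |5/m - 5/n| <= 5*1/m + 5*1/n <= 10/min(m,n).
So g(n) = 10/n bounds the Cauchy difference. Since g(n) -> 0, (a_n) is Cauchy.
Now solve g(N) < 3/16: 10/N < 3/16 <=> N > 10 / (3/16) = 160/3.
The smallest integer strictly greater than 160/3 is N = 54.
Check: g(54) = 10/54 = 5/27 < 3/16; g(53) = 10/53 >= 3/16. So N = 54.

54


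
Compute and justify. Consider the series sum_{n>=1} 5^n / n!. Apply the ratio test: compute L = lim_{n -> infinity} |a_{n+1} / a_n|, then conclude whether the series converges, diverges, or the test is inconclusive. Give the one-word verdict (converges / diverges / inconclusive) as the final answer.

Let a_n denote the general term. Form the ratio a_{n+1}/a_n and simplify:
a_{n+1}/a_n = 5/(n + 1)
Take the limit as n -> infinity: L = 0.
Since L = 0 < 1, the ratio test implies the series converges.

converges


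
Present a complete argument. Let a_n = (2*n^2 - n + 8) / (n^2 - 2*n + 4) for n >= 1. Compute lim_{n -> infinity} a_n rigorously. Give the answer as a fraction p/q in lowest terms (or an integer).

Divide numerator and denominator by n^2, the highest power:
numerator / n^2 = 2 - 1/n + 8/n^2
denominator / n^2 = 1 - 2/n + 4/n^2
As n -> infinity, all terms of the form c/n^k (k >= 1) tend to 0.
So numerator / n^2 -> 2 and denominator / n^2 -> 1.
Therefore lim a_n = 2.

2


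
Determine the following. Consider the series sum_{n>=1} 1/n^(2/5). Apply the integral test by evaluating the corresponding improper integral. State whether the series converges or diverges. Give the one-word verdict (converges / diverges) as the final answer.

Let f(x) = x^(-2/5). Then f is positive, continuous, and decreasing on [1, infinity), so the integral test applies.
Compute the improper integral int_{1}^infinity f(x) dx:
  antiderivative F(x) = 5*x^(3/5)/3.
  As x -> infinity, F(x) -> infinity (since p = 2/5 < 1).
  So the integral diverges. By the integral test, the series diverges.

diverges


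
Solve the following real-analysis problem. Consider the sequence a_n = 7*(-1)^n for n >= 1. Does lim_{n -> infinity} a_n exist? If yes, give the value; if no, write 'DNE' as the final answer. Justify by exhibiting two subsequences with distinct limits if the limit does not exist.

Examine the behaviour of a_n along subsequences.
Even-n subsequence a_{2k} = 7 -> 7. Odd-n subsequence a_{2k+1} = -7 -> -7.
Since these two subsequential limits are 7 and -7, distinct, the full sequence cannot converge (a convergent sequence has all subsequences tending to the same limit). So lim a_n does not exist.

DNE


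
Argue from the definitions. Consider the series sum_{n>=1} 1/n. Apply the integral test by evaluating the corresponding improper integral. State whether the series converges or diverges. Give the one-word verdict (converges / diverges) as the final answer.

Let f(x) = 1/x. Then f is positive, continuous, and decreasing on [1, infinity), so the integral test applies.
Compute the improper integral int_{1}^infinity f(x) dx:
  antiderivative F(x) = log(x).
  As x -> infinity, log(x) -> infinity.
  So int = infinity - log(1) = infinity. By the integral test, the series diverges.

diverges


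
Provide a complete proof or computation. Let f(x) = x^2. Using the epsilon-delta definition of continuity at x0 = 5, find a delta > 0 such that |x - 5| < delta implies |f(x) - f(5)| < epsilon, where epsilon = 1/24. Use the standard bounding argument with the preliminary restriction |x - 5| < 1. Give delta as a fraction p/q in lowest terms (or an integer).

Factor: |x^2 - (5)^2| = |x - 5| * |x + 5|.
Impose |x - 5| < 1 first. Then |x + 5| = |(x - 5) + 2*(5)| <= |x - 5| + 2*|5| < 1 + 10 = 11.
So |x^2 - (5)^2| < delta * 11.
We need delta * 11 <= 1/24, i.e. delta <= 1/24/11 = 1/264.
Since 1/264 < 1, this is tighter than 1; take delta = 1/264.
So delta = 1/264 works.

1/264


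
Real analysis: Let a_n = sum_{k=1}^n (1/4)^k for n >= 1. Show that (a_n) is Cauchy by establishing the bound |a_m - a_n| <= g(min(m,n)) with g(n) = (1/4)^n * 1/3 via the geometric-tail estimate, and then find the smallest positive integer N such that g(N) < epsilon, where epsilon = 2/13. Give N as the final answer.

For m > n >= 1: |a_m - a_n| = sum_{k=n+1}^m (1/4)^k < sum_{k=n+1}^infinity (1/4)^k = (1/4)^(n+1) / (1 - 1/4) = (1/4)^n * (1/4) * (4/3) = (1/4)^n * 1/3.
So g(n) = (1/4)^n / 3. Since g(n) -> 0, (a_n) is Cauchy.
Now solve g(N) < 2/13: (1/4)^N / 3 < 2/13 <=> 4^N > 1 / (3 * 2/13) = 13/6.
Check powers of 4: 4^0 = 1 <= 13/6, 4^1 = 4 > 13/6.
So the smallest such N is 1. Check: g(1) = 1/(3 * 4) = 1/12 < 2/13.

1


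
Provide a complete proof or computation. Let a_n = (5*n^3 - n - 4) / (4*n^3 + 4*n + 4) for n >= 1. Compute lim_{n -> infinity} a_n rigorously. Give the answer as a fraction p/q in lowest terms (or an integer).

Divide numerator and denominator by n^3, the highest power:
numerator / n^3 = 5 - 1/n^2 - 4/n^3
denominator / n^3 = 4 + 4/n^2 + 4/n^3
As n -> infinity, all terms of the form c/n^k (k >= 1) tend to 0.
So numerator / n^3 -> 5 and denominator / n^3 -> 4.
Therefore lim a_n = 5/4.

5/4


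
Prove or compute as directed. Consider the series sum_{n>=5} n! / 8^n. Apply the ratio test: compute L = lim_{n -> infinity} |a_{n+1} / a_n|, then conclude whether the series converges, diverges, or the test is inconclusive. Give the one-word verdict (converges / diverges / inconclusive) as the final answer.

Let a_n denote the general term. Form the ratio a_{n+1}/a_n and simplify:
a_{n+1}/a_n = n/8 + 1/8
Take the limit as n -> infinity: L = infinity.
Since L = infinity > 1 (or L = infinity), the ratio test implies the series diverges.

diverges


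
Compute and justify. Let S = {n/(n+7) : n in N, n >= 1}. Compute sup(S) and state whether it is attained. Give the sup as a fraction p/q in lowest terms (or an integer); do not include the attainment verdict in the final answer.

Analysis:
- Values: 1/8, 2/9, 3/10, 4/11, ... strictly increasing.
- Minimum is 1/8 (n=1); inf = 1/8 (attained).
- n/(n+7) = 1 - 7/(n+7) -> 1 from below as n -> infinity, and never equals 1.
- So sup = 1 (not attained).
Conclusion: sup(S) = 1, not attained in S.

1


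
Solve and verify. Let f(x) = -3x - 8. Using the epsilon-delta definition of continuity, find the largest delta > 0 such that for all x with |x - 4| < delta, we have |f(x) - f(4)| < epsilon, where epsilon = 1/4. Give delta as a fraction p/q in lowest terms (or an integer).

We compute f(4) = -3*(4) - 8 = -20.
|f(x) - f(4)| = |-3x - 8 - (-20)| = |-3(x - 4)| = 3|x - 4|.
We need 3|x - 4| < 1/4, i.e. |x - 4| < 1/4 / 3 = 1/12.
So any delta <= 1/12 works. Conversely, if delta > 1/12, then x = 4 + 1/12 satisfies |x - 4| = 1/12 < delta but |f(x) - f(4)| = 3 * 1/12 = 1/4, which is not < 1/4; so no larger delta works.
Hence the largest such delta is 1/12.

1/12


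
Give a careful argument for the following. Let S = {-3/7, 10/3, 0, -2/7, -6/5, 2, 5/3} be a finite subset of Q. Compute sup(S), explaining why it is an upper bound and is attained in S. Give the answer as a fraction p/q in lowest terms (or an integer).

S is finite, so sup(S) = max(S).
Sorted decreasing:
10/3, 2, 5/3, 0, -2/7, -3/7, -6/5
The extremum is 10/3.
For every x in S, x <= 10/3. And 10/3 is in S, so it is attained.
Therefore sup(S) = 10/3.

10/3
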